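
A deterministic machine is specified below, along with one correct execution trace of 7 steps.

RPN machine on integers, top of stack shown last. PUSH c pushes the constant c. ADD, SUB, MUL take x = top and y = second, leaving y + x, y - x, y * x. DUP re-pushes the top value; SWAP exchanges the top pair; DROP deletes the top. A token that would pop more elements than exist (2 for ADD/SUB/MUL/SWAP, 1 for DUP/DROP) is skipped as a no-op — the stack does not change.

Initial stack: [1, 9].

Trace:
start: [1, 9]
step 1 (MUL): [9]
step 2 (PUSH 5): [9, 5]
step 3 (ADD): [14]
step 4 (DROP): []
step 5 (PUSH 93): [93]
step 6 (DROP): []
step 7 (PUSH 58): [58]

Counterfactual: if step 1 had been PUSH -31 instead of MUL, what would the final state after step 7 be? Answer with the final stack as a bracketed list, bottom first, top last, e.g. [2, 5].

[1, 9, 58]

(re-executing from step 1 with the substitution; state before step 1: [1, 9])
step 1 (PUSH -31): [1, 9, -31]
step 2 (PUSH 5): [1, 9, -31, 5]
step 3 (ADD): [1, 9, -26]
step 4 (DROP): [1, 9]
step 5 (PUSH 93): [1, 9, 93]
step 6 (DROP): [1, 9]
step 7 (PUSH 58): [1, 9, 58]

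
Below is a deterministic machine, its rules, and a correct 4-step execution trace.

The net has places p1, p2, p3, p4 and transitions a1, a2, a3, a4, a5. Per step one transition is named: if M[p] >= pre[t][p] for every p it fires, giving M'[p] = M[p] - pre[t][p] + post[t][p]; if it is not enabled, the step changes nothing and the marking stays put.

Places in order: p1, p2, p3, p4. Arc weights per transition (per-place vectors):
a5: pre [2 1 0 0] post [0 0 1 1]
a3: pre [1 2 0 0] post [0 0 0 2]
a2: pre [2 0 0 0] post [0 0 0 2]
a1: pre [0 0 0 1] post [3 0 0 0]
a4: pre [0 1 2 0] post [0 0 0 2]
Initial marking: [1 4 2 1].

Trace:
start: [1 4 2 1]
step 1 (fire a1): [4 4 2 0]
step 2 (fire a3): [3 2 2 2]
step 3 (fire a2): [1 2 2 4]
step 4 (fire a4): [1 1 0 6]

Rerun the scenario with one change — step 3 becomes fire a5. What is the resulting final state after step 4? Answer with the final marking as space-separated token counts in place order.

1 0 1 5

(re-executing from step 3 with the substitution; state before step 3: [3 2 2 2])
step 3 (fire a5): [1 1 3 3]
step 4 (fire a4): [1 0 1 5]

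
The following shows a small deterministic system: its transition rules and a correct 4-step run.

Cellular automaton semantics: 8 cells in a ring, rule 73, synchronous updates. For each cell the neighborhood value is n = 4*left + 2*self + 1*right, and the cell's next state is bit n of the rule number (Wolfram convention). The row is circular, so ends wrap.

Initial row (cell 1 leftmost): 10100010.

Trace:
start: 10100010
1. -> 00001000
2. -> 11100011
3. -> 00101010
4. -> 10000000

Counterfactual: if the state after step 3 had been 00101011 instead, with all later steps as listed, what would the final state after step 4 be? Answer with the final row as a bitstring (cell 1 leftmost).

state after step 3 := 00101011
4. -> 00000011

00000011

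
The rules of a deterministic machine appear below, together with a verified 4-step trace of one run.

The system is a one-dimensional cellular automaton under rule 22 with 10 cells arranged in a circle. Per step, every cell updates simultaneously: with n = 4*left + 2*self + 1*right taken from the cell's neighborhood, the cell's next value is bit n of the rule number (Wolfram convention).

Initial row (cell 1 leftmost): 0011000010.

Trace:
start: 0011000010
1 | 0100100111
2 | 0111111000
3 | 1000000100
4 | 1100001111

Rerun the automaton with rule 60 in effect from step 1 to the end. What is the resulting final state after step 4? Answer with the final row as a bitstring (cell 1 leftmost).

0001001110

(re-executing steps 1..4 under rule 60; state before step 1: 0011000010)
1 | 0010100011
2 | 1011110010
3 | 1110001011
4 | 0001001110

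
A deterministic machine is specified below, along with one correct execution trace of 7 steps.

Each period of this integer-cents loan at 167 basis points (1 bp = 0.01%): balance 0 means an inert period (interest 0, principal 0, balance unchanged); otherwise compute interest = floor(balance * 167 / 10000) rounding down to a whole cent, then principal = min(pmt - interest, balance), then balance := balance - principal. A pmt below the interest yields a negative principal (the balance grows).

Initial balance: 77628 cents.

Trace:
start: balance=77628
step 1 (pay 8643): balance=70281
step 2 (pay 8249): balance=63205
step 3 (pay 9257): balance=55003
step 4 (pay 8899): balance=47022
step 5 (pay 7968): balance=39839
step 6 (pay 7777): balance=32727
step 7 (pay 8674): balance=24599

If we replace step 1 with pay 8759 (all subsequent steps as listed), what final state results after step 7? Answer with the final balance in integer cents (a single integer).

(re-executing from step 1 with the substitution; state before step 1: balance=77628)
step 1 (pay 8759): balance=70165
step 2 (pay 8249): balance=63087
step 3 (pay 9257): balance=54883
step 4 (pay 8899): balance=46900
step 5 (pay 7968): balance=39715
step 6 (pay 7777): balance=32601
step 7 (pay 8674): balance=24471

24471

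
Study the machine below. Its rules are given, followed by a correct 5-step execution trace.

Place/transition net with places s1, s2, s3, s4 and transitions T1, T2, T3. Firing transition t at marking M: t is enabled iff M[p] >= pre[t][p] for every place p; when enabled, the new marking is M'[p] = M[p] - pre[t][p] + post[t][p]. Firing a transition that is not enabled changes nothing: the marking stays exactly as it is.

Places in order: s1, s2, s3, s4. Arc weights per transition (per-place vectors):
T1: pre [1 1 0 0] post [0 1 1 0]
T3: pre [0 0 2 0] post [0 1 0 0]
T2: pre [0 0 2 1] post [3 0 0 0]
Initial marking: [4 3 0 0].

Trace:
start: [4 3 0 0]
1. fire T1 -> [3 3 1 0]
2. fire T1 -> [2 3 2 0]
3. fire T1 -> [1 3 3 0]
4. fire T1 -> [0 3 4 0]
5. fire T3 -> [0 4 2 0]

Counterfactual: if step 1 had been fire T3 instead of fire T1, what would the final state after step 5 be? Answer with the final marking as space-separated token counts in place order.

1 4 1 0

(re-executing from step 1 with the substitution; state before step 1: [4 3 0 0])
1. fire T3 -> [4 3 0 0]
2. fire T1 -> [3 3 1 0]
3. fire T1 -> [2 3 2 0]
4. fire T1 -> [1 3 3 0]
5. fire T3 -> [1 4 1 0]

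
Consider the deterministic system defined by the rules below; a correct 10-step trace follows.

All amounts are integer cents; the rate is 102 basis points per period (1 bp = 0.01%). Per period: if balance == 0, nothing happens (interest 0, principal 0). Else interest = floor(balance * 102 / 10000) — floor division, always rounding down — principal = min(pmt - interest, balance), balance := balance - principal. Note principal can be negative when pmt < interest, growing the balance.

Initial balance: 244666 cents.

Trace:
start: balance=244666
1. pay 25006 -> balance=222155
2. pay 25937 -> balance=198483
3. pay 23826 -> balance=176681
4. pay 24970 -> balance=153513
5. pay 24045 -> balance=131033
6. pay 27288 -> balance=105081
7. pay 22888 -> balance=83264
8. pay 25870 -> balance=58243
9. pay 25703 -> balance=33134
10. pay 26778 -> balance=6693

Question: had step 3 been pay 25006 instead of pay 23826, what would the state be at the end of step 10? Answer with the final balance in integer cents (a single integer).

5427

(re-executing from step 3 with the substitution; state before step 3: balance=198483)
3. pay 25006 -> balance=175501
4. pay 24970 -> balance=152321
5. pay 24045 -> balance=129829
6. pay 27288 -> balance=103865
7. pay 22888 -> balance=82036
8. pay 25870 -> balance=57002
9. pay 25703 -> balance=31880
10. pay 26778 -> balance=5427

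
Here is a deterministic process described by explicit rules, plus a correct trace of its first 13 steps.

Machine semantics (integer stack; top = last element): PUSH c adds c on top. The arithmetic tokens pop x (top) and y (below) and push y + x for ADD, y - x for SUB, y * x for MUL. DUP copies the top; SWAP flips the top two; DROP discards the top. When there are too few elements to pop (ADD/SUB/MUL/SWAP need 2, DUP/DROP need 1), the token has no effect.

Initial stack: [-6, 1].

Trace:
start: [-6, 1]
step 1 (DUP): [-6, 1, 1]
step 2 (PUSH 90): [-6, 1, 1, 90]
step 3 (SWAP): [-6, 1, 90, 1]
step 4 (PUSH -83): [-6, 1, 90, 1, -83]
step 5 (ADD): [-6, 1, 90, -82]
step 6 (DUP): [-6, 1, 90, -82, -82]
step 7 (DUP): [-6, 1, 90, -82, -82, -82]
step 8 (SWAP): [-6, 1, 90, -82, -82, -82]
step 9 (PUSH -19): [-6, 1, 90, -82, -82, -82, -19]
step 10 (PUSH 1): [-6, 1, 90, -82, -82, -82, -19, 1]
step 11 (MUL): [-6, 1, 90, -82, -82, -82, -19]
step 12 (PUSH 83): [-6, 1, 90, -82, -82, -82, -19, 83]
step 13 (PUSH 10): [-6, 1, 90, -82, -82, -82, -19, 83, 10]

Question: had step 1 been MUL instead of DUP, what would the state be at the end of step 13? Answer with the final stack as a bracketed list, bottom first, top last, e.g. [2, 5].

[90, -89, -89, -89, -19, 83, 10]

(re-executing from step 1 with the substitution; state before step 1: [-6, 1])
step 1 (MUL): [-6]
step 2 (PUSH 90): [-6, 90]
step 3 (SWAP): [90, -6]
step 4 (PUSH -83): [90, -6, -83]
step 5 (ADD): [90, -89]
step 6 (DUP): [90, -89, -89]
step 7 (DUP): [90, -89, -89, -89]
step 8 (SWAP): [90, -89, -89, -89]
step 9 (PUSH -19): [90, -89, -89, -89, -19]
step 10 (PUSH 1): [90, -89, -89, -89, -19, 1]
step 11 (MUL): [90, -89, -89, -89, -19]
step 12 (PUSH 83): [90, -89, -89, -89, -19, 83]
step 13 (PUSH 10): [90, -89, -89, -89, -19, 83, 10]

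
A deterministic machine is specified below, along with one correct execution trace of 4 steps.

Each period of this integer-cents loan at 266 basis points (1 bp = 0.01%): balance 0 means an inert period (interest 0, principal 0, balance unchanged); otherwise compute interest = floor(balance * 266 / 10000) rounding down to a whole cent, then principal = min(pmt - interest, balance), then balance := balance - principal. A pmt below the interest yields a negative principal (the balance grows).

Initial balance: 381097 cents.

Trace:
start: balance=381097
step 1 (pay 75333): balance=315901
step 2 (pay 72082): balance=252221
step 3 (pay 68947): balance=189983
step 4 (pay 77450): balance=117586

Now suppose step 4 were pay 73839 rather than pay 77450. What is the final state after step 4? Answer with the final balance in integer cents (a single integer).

(re-executing from step 4 with the substitution; state before step 4: balance=189983)
step 4 (pay 73839): balance=121197

121197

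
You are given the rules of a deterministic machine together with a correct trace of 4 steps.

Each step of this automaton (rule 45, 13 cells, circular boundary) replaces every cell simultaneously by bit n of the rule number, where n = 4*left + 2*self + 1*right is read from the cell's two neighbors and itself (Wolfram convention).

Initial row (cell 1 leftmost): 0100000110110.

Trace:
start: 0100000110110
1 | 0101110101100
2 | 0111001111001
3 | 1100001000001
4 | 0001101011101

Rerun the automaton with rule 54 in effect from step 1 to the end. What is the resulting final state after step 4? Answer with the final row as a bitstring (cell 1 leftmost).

(re-executing steps 1..4 under rule 54; state before step 1: 0100000110110)
1 | 1110001001001
2 | 0001011111110
3 | 0011100000001
4 | 1100010000011

1100010000011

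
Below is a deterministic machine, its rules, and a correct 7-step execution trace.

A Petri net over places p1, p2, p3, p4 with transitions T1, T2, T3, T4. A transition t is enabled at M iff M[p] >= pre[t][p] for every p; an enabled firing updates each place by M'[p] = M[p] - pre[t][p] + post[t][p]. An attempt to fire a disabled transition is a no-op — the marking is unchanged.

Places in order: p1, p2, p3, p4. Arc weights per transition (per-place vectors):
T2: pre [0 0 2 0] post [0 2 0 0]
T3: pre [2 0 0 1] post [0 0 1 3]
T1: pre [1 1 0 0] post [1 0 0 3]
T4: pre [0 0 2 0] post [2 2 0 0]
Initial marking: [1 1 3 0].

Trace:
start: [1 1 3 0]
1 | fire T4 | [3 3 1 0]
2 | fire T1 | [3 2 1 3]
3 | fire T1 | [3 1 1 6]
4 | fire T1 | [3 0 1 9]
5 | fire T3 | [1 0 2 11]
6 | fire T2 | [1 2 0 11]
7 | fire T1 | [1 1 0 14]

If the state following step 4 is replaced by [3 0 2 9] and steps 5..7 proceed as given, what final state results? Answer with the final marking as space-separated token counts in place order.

1 1 1 14

state after step 4 := [3 0 2 9]
5 | fire T3 | [1 0 3 11]
6 | fire T2 | [1 2 1 11]
7 | fire T1 | [1 1 1 14]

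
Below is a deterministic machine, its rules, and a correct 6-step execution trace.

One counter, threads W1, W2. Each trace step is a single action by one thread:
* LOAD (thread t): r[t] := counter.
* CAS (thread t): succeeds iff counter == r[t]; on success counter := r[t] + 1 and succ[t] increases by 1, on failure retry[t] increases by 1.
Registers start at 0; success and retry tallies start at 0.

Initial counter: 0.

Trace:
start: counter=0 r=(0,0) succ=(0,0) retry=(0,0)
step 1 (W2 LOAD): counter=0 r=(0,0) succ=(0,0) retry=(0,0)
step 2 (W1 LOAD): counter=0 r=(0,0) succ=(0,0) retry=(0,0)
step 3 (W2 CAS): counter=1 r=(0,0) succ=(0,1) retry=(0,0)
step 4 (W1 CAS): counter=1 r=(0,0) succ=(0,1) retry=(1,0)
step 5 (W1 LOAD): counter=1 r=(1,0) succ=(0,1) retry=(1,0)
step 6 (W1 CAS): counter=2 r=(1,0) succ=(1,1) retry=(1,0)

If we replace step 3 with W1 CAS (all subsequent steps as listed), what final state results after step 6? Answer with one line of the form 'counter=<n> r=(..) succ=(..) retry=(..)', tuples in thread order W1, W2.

counter=2 r=(1,0) succ=(2,0) retry=(1,0)

(re-executing from step 3 with the substitution; state before step 3: counter=0 r=(0,0) succ=(0,0) retry=(0,0))
step 3 (W1 CAS): counter=1 r=(0,0) succ=(1,0) retry=(0,0)
step 4 (W1 CAS): counter=1 r=(0,0) succ=(1,0) retry=(1,0)
step 5 (W1 LOAD): counter=1 r=(1,0) succ=(1,0) retry=(1,0)
step 6 (W1 CAS): counter=2 r=(1,0) succ=(2,0) retry=(1,0)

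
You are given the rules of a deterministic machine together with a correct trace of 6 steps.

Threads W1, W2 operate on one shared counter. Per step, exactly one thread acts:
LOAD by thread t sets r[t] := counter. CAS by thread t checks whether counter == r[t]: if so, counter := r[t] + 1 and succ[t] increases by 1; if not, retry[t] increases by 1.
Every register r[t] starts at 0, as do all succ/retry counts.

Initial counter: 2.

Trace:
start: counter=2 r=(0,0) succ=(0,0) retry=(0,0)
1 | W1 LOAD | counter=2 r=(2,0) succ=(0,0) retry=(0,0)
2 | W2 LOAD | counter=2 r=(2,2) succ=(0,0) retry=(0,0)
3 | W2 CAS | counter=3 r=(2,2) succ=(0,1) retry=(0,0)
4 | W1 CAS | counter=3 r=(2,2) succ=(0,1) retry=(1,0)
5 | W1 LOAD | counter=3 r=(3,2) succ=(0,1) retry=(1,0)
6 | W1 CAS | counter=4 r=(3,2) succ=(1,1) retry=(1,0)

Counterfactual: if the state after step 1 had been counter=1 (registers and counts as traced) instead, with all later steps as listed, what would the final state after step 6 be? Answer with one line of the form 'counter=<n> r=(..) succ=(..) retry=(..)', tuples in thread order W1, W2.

state after step 1 := counter=1 r=(2,0) succ=(0,0) retry=(0,0)
2 | W2 LOAD | counter=1 r=(2,1) succ=(0,0) retry=(0,0)
3 | W2 CAS | counter=2 r=(2,1) succ=(0,1) retry=(0,0)
4 | W1 CAS | counter=3 r=(2,1) succ=(1,1) retry=(0,0)
5 | W1 LOAD | counter=3 r=(3,1) succ=(1,1) retry=(0,0)
6 | W1 CAS | counter=4 r=(3,1) succ=(2,1) retry=(0,0)

counter=4 r=(3,1) succ=(2,1) retry=(0,0)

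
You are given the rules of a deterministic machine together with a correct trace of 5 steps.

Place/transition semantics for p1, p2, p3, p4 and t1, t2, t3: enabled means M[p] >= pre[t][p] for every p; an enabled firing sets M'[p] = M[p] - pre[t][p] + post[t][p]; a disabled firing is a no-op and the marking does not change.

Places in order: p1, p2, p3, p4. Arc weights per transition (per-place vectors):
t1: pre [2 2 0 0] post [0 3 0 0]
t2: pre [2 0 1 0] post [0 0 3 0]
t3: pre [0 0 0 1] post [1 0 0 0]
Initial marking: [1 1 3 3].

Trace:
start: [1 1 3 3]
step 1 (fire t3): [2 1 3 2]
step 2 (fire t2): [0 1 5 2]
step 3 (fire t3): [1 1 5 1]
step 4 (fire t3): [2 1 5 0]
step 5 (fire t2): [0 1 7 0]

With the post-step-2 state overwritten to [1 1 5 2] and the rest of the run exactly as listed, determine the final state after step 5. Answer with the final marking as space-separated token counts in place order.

1 1 7 0

state after step 2 := [1 1 5 2]
step 3 (fire t3): [2 1 5 1]
step 4 (fire t3): [3 1 5 0]
step 5 (fire t2): [1 1 7 0]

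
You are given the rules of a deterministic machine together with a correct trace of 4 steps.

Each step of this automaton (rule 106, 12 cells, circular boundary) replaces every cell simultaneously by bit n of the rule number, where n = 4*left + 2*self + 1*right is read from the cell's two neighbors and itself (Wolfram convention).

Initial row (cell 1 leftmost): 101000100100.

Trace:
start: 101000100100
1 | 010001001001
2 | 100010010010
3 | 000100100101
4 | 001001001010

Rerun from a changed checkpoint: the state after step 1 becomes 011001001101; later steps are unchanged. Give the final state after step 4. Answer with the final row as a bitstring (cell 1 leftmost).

111101110110

state after step 1 := 011001001101
2 | 111010011110
3 | 101100110011
4 | 111101110110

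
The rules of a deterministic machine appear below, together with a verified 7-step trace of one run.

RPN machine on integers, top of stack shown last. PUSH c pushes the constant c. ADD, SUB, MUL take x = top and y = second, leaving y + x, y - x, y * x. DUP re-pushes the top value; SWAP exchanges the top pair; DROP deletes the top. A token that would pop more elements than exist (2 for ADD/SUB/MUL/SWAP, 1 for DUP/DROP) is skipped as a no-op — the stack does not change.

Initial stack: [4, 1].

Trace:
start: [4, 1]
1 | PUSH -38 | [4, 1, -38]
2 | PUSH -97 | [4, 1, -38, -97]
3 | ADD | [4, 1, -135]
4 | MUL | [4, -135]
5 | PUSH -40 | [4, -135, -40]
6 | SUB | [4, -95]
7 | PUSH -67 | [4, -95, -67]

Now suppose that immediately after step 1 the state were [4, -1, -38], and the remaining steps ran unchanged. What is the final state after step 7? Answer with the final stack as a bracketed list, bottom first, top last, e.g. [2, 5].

state after step 1 := [4, -1, -38]
2 | PUSH -97 | [4, -1, -38, -97]
3 | ADD | [4, -1, -135]
4 | MUL | [4, 135]
5 | PUSH -40 | [4, 135, -40]
6 | SUB | [4, 175]
7 | PUSH -67 | [4, 175, -67]

[4, 175, -67]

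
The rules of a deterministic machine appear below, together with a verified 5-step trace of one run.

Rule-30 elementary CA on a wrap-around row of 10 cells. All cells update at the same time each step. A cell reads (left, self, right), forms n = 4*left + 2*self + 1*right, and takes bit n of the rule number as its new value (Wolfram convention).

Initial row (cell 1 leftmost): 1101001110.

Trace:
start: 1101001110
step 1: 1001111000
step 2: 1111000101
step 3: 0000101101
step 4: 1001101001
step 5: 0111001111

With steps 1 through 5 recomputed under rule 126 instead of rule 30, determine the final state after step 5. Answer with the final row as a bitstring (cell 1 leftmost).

(re-executing steps 1..5 under rule 126; state before step 1: 1101001110)
step 1: 1111111011
step 2: 0000001110
step 3: 0000011011
step 4: 1000111111
step 5: 1101100000

1101100000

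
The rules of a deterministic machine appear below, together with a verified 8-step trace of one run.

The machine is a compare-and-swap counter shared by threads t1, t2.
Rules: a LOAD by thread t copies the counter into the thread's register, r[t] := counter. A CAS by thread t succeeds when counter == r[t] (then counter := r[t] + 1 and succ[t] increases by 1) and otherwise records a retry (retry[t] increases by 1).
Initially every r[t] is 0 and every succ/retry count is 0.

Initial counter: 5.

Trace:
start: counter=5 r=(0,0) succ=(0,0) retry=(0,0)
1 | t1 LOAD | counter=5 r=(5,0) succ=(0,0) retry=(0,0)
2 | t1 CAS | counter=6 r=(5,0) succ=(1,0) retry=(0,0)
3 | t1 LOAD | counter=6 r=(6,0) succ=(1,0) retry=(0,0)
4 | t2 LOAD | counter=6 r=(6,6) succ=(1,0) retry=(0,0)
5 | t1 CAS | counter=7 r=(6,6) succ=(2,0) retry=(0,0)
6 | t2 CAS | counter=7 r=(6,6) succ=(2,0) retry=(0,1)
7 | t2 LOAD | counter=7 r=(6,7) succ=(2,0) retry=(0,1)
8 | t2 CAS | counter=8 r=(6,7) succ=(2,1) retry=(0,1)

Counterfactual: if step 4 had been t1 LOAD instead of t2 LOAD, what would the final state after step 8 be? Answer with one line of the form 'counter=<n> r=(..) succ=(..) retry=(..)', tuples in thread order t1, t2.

(re-executing from step 4 with the substitution; state before step 4: counter=6 r=(6,0) succ=(1,0) retry=(0,0))
4 | t1 LOAD | counter=6 r=(6,0) succ=(1,0) retry=(0,0)
5 | t1 CAS | counter=7 r=(6,0) succ=(2,0) retry=(0,0)
6 | t2 CAS | counter=7 r=(6,0) succ=(2,0) retry=(0,1)
7 | t2 LOAD | counter=7 r=(6,7) succ=(2,0) retry=(0,1)
8 | t2 CAS | counter=8 r=(6,7) succ=(2,1) retry=(0,1)

counter=8 r=(6,7) succ=(2,1) retry=(0,1)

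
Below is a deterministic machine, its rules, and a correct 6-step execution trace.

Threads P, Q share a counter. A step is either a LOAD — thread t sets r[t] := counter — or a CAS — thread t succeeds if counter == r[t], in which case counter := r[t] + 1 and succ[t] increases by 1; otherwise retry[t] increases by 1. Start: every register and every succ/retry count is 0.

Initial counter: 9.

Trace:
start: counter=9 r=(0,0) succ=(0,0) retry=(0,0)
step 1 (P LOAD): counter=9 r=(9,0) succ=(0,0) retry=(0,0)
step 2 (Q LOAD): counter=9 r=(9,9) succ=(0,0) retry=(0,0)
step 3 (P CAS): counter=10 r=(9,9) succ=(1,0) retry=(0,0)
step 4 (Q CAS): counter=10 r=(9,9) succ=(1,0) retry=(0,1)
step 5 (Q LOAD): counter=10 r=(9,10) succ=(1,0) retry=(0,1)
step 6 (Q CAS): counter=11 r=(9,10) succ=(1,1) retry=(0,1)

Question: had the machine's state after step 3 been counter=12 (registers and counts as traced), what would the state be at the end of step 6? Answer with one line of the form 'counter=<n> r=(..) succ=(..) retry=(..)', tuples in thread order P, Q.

counter=13 r=(9,12) succ=(1,1) retry=(0,1)

state after step 3 := counter=12 r=(9,9) succ=(1,0) retry=(0,0)
step 4 (Q CAS): counter=12 r=(9,9) succ=(1,0) retry=(0,1)
step 5 (Q LOAD): counter=12 r=(9,12) succ=(1,0) retry=(0,1)
step 6 (Q CAS): counter=13 r=(9,12) succ=(1,1) retry=(0,1)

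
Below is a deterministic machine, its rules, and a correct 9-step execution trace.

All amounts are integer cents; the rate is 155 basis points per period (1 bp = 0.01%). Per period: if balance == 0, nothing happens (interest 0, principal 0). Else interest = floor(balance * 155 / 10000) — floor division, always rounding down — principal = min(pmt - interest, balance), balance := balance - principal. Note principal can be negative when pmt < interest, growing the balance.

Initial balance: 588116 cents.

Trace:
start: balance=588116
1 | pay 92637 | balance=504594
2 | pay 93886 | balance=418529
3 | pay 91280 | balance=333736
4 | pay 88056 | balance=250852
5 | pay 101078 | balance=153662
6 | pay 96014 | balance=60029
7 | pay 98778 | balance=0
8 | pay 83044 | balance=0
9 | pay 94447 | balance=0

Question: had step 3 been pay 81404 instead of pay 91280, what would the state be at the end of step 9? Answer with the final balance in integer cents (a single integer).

0

(re-executing from step 3 with the substitution; state before step 3: balance=418529)
3 | pay 81404 | balance=343612
4 | pay 88056 | balance=260881
5 | pay 101078 | balance=163846
6 | pay 96014 | balance=70371
7 | pay 98778 | balance=0
8 | pay 83044 | balance=0
9 | pay 94447 | balance=0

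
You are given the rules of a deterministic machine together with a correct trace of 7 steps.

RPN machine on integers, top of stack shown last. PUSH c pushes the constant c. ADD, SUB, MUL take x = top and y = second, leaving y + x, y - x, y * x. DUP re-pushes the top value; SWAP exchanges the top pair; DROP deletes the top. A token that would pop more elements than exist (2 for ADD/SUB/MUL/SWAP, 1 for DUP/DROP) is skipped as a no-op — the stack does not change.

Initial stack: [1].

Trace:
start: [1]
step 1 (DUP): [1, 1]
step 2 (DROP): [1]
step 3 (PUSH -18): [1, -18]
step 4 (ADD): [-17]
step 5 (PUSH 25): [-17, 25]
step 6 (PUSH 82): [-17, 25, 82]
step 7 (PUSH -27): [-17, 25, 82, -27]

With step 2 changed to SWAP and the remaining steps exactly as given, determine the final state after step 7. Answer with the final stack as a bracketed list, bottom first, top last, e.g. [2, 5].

(re-executing from step 2 with the substitution; state before step 2: [1, 1])
step 2 (SWAP): [1, 1]
step 3 (PUSH -18): [1, 1, -18]
step 4 (ADD): [1, -17]
step 5 (PUSH 25): [1, -17, 25]
step 6 (PUSH 82): [1, -17, 25, 82]
step 7 (PUSH -27): [1, -17, 25, 82, -27]

[1, -17, 25, 82, -27]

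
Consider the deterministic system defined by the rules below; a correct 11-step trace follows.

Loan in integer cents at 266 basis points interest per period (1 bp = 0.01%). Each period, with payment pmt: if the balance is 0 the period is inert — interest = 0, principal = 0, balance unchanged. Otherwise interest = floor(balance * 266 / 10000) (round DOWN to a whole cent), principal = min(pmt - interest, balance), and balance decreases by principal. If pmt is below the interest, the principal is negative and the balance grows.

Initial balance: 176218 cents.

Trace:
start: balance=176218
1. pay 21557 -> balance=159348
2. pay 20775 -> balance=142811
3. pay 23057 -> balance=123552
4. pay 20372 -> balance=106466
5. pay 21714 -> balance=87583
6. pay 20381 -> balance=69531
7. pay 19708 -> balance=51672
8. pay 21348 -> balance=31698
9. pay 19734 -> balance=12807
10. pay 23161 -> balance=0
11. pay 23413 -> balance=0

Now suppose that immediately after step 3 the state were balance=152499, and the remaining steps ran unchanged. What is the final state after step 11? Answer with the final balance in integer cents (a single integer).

2019

state after step 3 := balance=152499
4. pay 20372 -> balance=136183
5. pay 21714 -> balance=118091
6. pay 20381 -> balance=100851
7. pay 19708 -> balance=83825
8. pay 21348 -> balance=64706
9. pay 19734 -> balance=46693
10. pay 23161 -> balance=24774
11. pay 23413 -> balance=2019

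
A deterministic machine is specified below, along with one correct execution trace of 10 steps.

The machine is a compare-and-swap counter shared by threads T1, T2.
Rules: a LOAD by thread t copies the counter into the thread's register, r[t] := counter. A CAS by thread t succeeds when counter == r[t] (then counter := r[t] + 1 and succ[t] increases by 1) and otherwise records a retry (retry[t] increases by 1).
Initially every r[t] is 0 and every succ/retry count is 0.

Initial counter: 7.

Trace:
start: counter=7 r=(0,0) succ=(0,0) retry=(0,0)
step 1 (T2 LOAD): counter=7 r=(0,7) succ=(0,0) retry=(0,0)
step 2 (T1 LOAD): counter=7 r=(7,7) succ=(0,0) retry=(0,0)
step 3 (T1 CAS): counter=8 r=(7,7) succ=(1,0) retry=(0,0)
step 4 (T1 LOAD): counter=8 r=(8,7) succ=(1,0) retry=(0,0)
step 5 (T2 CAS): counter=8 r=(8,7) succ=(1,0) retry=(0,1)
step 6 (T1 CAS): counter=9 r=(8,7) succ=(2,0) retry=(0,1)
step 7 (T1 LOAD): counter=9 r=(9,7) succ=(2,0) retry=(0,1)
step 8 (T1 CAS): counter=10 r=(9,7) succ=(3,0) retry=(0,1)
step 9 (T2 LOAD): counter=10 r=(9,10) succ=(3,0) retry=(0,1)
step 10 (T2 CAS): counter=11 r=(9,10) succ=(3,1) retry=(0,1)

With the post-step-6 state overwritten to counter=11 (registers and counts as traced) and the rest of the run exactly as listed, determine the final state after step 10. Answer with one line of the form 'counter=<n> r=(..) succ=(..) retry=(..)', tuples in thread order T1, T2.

state after step 6 := counter=11 r=(8,7) succ=(2,0) retry=(0,1)
step 7 (T1 LOAD): counter=11 r=(11,7) succ=(2,0) retry=(0,1)
step 8 (T1 CAS): counter=12 r=(11,7) succ=(3,0) retry=(0,1)
step 9 (T2 LOAD): counter=12 r=(11,12) succ=(3,0) retry=(0,1)
step 10 (T2 CAS): counter=13 r=(11,12) succ=(3,1) retry=(0,1)

counter=13 r=(11,12) succ=(3,1) retry=(0,1)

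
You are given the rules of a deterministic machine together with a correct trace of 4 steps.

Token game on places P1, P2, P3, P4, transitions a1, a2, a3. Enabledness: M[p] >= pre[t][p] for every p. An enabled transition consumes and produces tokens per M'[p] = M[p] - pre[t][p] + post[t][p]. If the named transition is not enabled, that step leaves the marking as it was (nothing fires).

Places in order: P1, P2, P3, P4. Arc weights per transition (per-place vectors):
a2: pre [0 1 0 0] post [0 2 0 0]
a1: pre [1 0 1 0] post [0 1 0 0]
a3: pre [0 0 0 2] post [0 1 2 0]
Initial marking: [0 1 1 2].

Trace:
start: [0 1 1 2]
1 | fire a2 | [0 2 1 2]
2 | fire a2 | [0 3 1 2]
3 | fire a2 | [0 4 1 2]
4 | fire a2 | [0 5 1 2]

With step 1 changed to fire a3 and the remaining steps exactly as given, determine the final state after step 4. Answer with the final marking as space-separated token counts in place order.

0 5 3 0

(re-executing from step 1 with the substitution; state before step 1: [0 1 1 2])
1 | fire a3 | [0 2 3 0]
2 | fire a2 | [0 3 3 0]
3 | fire a2 | [0 4 3 0]
4 | fire a2 | [0 5 3 0]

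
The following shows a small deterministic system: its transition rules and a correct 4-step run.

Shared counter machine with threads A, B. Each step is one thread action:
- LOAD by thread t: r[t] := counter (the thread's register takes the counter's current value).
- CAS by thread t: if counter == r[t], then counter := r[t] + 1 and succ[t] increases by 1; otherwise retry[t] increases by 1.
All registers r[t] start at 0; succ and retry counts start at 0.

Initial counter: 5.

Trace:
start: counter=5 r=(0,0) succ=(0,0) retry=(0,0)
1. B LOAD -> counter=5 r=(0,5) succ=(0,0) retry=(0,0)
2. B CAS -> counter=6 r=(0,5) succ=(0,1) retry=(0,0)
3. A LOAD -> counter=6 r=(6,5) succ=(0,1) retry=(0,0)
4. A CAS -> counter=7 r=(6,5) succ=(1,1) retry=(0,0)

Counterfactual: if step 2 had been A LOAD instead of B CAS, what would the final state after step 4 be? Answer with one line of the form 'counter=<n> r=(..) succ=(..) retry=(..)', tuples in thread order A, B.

(re-executing from step 2 with the substitution; state before step 2: counter=5 r=(0,5) succ=(0,0) retry=(0,0))
2. A LOAD -> counter=5 r=(5,5) succ=(0,0) retry=(0,0)
3. A LOAD -> counter=5 r=(5,5) succ=(0,0) retry=(0,0)
4. A CAS -> counter=6 r=(5,5) succ=(1,0) retry=(0,0)

counter=6 r=(5,5) succ=(1,0) retry=(0,0)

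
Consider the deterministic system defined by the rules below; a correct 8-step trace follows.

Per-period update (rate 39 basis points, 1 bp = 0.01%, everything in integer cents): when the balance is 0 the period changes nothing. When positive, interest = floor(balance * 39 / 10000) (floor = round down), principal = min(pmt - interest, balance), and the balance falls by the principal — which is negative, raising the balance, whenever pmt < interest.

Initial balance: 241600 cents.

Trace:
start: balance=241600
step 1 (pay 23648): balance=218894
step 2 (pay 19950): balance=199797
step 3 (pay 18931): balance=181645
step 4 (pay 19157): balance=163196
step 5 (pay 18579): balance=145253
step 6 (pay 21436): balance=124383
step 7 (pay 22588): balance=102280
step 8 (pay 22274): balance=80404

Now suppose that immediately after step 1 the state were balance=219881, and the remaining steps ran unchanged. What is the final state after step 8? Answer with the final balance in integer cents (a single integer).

81419

state after step 1 := balance=219881
step 2 (pay 19950): balance=200788
step 3 (pay 18931): balance=182640
step 4 (pay 19157): balance=164195
step 5 (pay 18579): balance=146256
step 6 (pay 21436): balance=125390
step 7 (pay 22588): balance=103291
step 8 (pay 22274): balance=81419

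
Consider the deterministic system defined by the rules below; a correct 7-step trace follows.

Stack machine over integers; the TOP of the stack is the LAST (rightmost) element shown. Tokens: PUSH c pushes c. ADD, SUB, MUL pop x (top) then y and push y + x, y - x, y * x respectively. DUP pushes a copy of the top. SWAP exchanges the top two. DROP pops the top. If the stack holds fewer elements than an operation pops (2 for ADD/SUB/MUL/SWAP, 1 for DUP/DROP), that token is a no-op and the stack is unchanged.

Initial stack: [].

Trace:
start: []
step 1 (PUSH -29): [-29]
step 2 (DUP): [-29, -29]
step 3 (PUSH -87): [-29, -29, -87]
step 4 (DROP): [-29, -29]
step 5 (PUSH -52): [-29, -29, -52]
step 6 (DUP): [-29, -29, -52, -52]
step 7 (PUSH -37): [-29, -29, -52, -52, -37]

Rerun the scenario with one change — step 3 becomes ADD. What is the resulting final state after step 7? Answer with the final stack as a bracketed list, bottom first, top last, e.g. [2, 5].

[-52, -52, -37]

(re-executing from step 3 with the substitution; state before step 3: [-29, -29])
step 3 (ADD): [-58]
step 4 (DROP): []
step 5 (PUSH -52): [-52]
step 6 (DUP): [-52, -52]
step 7 (PUSH -37): [-52, -52, -37]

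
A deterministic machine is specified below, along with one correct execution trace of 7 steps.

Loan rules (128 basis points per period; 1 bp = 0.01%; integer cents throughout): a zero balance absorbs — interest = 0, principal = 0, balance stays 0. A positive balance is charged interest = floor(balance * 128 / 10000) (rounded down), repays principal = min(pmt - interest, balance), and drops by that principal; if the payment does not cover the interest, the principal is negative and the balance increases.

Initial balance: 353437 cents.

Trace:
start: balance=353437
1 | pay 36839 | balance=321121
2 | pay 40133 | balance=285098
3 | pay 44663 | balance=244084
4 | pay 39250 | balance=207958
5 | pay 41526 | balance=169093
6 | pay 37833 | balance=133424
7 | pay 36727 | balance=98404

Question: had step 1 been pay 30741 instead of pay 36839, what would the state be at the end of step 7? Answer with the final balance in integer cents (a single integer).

104986

(re-executing from step 1 with the substitution; state before step 1: balance=353437)
1 | pay 30741 | balance=327219
2 | pay 40133 | balance=291274
3 | pay 44663 | balance=250339
4 | pay 39250 | balance=214293
5 | pay 41526 | balance=175509
6 | pay 37833 | balance=139922
7 | pay 36727 | balance=104986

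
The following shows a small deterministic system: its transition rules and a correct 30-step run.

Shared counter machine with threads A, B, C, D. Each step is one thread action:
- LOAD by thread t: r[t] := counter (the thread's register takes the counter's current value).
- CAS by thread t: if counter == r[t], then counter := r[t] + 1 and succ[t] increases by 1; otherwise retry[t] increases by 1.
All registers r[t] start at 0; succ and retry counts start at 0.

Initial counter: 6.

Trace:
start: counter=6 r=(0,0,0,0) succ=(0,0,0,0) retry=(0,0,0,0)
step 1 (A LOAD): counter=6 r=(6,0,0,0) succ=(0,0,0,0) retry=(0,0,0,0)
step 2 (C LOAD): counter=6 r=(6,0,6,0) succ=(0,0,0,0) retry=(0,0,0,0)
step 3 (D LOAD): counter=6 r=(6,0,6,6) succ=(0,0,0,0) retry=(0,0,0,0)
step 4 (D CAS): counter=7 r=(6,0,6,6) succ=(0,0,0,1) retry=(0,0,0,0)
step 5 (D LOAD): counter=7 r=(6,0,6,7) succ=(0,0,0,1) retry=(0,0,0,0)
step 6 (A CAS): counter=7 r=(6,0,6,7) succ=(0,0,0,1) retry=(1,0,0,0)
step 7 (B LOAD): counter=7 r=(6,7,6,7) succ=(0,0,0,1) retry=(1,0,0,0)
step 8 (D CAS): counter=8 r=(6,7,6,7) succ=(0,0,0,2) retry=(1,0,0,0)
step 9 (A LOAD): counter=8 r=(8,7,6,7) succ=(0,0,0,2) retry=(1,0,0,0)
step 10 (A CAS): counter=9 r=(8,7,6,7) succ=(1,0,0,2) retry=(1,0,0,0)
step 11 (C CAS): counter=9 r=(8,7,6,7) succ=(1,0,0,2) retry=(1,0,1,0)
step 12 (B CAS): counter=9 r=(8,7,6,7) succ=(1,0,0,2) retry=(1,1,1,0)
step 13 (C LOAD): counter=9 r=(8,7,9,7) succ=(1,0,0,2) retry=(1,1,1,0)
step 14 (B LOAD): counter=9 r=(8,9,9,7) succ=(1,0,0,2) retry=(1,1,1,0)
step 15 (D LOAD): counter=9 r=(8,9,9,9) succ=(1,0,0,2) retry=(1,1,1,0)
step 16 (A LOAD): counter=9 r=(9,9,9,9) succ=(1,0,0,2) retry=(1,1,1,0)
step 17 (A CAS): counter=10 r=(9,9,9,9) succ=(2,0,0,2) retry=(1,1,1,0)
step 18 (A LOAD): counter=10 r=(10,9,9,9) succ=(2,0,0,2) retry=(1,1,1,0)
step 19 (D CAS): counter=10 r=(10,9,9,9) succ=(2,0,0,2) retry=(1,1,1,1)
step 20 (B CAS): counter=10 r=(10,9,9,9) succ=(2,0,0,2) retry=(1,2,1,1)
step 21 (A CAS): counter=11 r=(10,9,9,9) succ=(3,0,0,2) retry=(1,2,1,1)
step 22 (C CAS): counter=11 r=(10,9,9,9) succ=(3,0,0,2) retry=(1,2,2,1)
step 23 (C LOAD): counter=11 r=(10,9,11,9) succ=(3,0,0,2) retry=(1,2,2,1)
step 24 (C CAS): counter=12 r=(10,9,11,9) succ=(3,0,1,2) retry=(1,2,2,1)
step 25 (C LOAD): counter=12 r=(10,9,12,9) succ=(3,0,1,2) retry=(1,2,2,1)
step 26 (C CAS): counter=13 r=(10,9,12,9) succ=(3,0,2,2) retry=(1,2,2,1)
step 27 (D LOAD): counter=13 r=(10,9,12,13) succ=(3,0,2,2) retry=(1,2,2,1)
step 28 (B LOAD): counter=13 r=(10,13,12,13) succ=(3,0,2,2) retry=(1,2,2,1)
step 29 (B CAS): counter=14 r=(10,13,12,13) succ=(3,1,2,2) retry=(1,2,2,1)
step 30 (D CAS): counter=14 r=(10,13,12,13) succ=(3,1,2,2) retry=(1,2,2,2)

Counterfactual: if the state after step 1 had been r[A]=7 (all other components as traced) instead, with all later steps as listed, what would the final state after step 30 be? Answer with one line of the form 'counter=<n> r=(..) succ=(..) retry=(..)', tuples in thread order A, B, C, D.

state after step 1 := counter=6 r=(7,0,0,0) succ=(0,0,0,0) retry=(0,0,0,0)
step 2 (C LOAD): counter=6 r=(7,0,6,0) succ=(0,0,0,0) retry=(0,0,0,0)
step 3 (D LOAD): counter=6 r=(7,0,6,6) succ=(0,0,0,0) retry=(0,0,0,0)
step 4 (D CAS): counter=7 r=(7,0,6,6) succ=(0,0,0,1) retry=(0,0,0,0)
step 5 (D LOAD): counter=7 r=(7,0,6,7) succ=(0,0,0,1) retry=(0,0,0,0)
step 6 (A CAS): counter=8 r=(7,0,6,7) succ=(1,0,0,1) retry=(0,0,0,0)
step 7 (B LOAD): counter=8 r=(7,8,6,7) succ=(1,0,0,1) retry=(0,0,0,0)
step 8 (D CAS): counter=8 r=(7,8,6,7) succ=(1,0,0,1) retry=(0,0,0,1)
step 9 (A LOAD): counter=8 r=(8,8,6,7) succ=(1,0,0,1) retry=(0,0,0,1)
step 10 (A CAS): counter=9 r=(8,8,6,7) succ=(2,0,0,1) retry=(0,0,0,1)
step 11 (C CAS): counter=9 r=(8,8,6,7) succ=(2,0,0,1) retry=(0,0,1,1)
step 12 (B CAS): counter=9 r=(8,8,6,7) succ=(2,0,0,1) retry=(0,1,1,1)
step 13 (C LOAD): counter=9 r=(8,8,9,7) succ=(2,0,0,1) retry=(0,1,1,1)
step 14 (B LOAD): counter=9 r=(8,9,9,7) succ=(2,0,0,1) retry=(0,1,1,1)
step 15 (D LOAD): counter=9 r=(8,9,9,9) succ=(2,0,0,1) retry=(0,1,1,1)
step 16 (A LOAD): counter=9 r=(9,9,9,9) succ=(2,0,0,1) retry=(0,1,1,1)
step 17 (A CAS): counter=10 r=(9,9,9,9) succ=(3,0,0,1) retry=(0,1,1,1)
step 18 (A LOAD): counter=10 r=(10,9,9,9) succ=(3,0,0,1) retry=(0,1,1,1)
step 19 (D CAS): counter=10 r=(10,9,9,9) succ=(3,0,0,1) retry=(0,1,1,2)
step 20 (B CAS): counter=10 r=(10,9,9,9) succ=(3,0,0,1) retry=(0,2,1,2)
step 21 (A CAS): counter=11 r=(10,9,9,9) succ=(4,0,0,1) retry=(0,2,1,2)
step 22 (C CAS): counter=11 r=(10,9,9,9) succ=(4,0,0,1) retry=(0,2,2,2)
step 23 (C LOAD): counter=11 r=(10,9,11,9) succ=(4,0,0,1) retry=(0,2,2,2)
step 24 (C CAS): counter=12 r=(10,9,11,9) succ=(4,0,1,1) retry=(0,2,2,2)
step 25 (C LOAD): counter=12 r=(10,9,12,9) succ=(4,0,1,1) retry=(0,2,2,2)
step 26 (C CAS): counter=13 r=(10,9,12,9) succ=(4,0,2,1) retry=(0,2,2,2)
step 27 (D LOAD): counter=13 r=(10,9,12,13) succ=(4,0,2,1) retry=(0,2,2,2)
step 28 (B LOAD): counter=13 r=(10,13,12,13) succ=(4,0,2,1) retry=(0,2,2,2)
step 29 (B CAS): counter=14 r=(10,13,12,13) succ=(4,1,2,1) retry=(0,2,2,2)
step 30 (D CAS): counter=14 r=(10,13,12,13) succ=(4,1,2,1) retry=(0,2,2,3)

counter=14 r=(10,13,12,13) succ=(4,1,2,1) retry=(0,2,2,3)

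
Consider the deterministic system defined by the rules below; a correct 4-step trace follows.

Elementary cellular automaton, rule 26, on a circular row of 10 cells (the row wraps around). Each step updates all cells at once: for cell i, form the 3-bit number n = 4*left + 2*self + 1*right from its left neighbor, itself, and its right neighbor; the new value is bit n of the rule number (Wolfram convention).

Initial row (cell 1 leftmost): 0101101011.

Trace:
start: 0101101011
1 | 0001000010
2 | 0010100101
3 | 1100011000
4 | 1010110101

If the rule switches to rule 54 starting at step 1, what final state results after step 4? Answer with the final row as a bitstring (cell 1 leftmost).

1111111111

(re-executing steps 1..4 under rule 54; state before step 1: 0101101011)
1 | 1110011100
2 | 0001100011
3 | 1010010100
4 | 1111111111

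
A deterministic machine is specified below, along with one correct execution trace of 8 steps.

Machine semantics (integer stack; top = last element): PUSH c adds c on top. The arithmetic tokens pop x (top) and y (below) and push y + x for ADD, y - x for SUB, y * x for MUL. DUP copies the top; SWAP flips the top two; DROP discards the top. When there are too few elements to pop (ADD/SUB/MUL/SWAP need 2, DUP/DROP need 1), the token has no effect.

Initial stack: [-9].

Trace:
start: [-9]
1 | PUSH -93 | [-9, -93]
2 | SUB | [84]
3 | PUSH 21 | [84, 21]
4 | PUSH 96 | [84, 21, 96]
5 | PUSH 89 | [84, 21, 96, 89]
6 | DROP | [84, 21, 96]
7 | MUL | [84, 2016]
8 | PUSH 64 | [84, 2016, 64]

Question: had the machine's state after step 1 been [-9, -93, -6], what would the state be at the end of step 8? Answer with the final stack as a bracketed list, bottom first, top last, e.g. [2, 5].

[-9, -87, 2016, 64]

state after step 1 := [-9, -93, -6]
2 | SUB | [-9, -87]
3 | PUSH 21 | [-9, -87, 21]
4 | PUSH 96 | [-9, -87, 21, 96]
5 | PUSH 89 | [-9, -87, 21, 96, 89]
6 | DROP | [-9, -87, 21, 96]
7 | MUL | [-9, -87, 2016]
8 | PUSH 64 | [-9, -87, 2016, 64]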